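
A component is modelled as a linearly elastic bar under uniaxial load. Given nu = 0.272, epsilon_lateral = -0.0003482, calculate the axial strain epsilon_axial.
Model: a linearly elastic bar under uniaxial load, so epsilon_lateral = -nu·epsilon_axial.
Solve for epsilon_axial: epsilon_axial = -epsilon_lateral / nu.
Substitute:
  epsilon_axial = -(-0.0003482) / 0.272
  epsilon_axial = 0.00128
Final answer: epsilon_axial = 0.00128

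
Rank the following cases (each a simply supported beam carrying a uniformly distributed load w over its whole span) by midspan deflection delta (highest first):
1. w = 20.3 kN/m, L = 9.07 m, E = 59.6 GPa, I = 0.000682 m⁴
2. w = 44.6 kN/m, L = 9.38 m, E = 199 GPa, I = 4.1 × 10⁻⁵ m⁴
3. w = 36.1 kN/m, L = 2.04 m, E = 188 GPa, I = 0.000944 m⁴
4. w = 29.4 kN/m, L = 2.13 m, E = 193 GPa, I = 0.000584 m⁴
Model: a simply supported beam carrying a uniformly distributed load w over its whole span, so delta = (5·w·L^4) / (384·E·I) (SI units).
  Case 1: delta = (5 × 20300 × 9.07^4) / (384 × (5.96 × 10¹⁰) × 0.000682) = 0.04401 m = 44.01 mm
  Case 2: delta = (5 × 44600 × 9.38^4) / (384 × (1.99 × 10¹¹) × (4.1 × 10⁻⁵)) = 0.551 m = 551 mm
  Case 3: delta = (5 × 36100 × 2.04^4) / (384 × (1.88 × 10¹¹) × 0.000944) = 4.587 × 10⁻⁵ m = 0.04587 mm
  Case 4: delta = (5 × 29400 × 2.13^4) / (384 × (1.93 × 10¹¹) × 0.000584) = 6.991 × 10⁻⁵ m = 0.06991 mm
Ordering: 551 mm (case 2) > 44.01 mm (case 1) > 0.06991 mm (case 4) > 0.04587 mm (case 3)
Final answer: 2, 1, 4, 3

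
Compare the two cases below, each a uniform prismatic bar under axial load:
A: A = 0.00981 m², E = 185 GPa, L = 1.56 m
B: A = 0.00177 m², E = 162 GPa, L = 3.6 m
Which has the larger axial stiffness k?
Model: a uniform prismatic bar under axial load, so k = (A·E) / L (SI units).
  A: k = (0.00981 × (1.85 × 10¹¹)) / 1.56 = 1.163 × 10⁹ N/m = 1163 MN/m
  B: k = (0.00177 × (1.62 × 10¹¹)) / 3.6 = 7.965 × 10⁷ N/m = 79.65 MN/m
1163 MN/m > 79.65 MN/m, so A is larger.
Final answer: A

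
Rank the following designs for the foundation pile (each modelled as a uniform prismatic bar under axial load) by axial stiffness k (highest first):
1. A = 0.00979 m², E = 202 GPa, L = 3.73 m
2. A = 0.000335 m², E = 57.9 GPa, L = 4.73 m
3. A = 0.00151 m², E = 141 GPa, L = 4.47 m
Model: a uniform prismatic bar under axial load, so k = (A·E) / L (SI units).
  Case 1: k = (0.00979 × (2.02 × 10¹¹)) / 3.73 = 5.302 × 10⁸ N/m = 530.2 MN/m
  Case 2: k = (0.000335 × (5.79 × 10¹⁰)) / 4.73 = 4.101 × 10⁶ N/m = 4.101 MN/m
  Case 3: k = (0.00151 × (1.41 × 10¹¹)) / 4.47 = 4.763 × 10⁷ N/m = 47.63 MN/m
Ordering: 530.2 MN/m (case 1) > 47.63 MN/m (case 3) > 4.101 MN/m (case 2)
Final answer: 1, 3, 2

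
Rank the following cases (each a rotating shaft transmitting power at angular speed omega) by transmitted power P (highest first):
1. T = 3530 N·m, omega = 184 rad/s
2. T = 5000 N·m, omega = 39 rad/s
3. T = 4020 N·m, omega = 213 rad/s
Model: a rotating shaft transmitting power at angular speed omega, so P = T·omega (SI units).
  Case 1: P = 3530 × 184 = 649500 W = 649.5 kW
  Case 2: P = 5000 × 39 = 195000 W = 195 kW
  Case 3: P = 4020 × 213 = 856300 W = 856.3 kW
Ordering: 856.3 kW (case 3) > 649.5 kW (case 1) > 195 kW (case 2)
Final answer: 3, 1, 2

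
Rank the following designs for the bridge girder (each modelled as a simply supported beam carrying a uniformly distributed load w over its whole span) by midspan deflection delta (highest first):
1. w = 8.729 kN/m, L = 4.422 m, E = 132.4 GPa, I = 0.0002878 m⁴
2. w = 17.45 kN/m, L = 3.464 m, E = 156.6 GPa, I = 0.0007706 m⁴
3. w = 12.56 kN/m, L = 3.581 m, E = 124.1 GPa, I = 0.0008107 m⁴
Model: a simply supported beam carrying a uniformly distributed load w over its whole span, so delta = (5·w·L^4) / (384·E·I) (SI units).
  Case 1: delta = (5 × 8729 × 4.422^4) / (384 × (1.324 × 10¹¹) × 0.0002878) = 0.001141 m = 1.141 mm
  Case 2: delta = (5 × 17450 × 3.464^4) / (384 × (1.566 × 10¹¹) × 0.0007706) = 0.0002711 m = 0.2711 mm
  Case 3: delta = (5 × 12560 × 3.581^4) / (384 × (1.241 × 10¹¹) × 0.0008107) = 0.0002673 m = 0.2673 mm
Ordering: 1.141 mm (case 1) > 0.2711 mm (case 2) > 0.2673 mm (case 3)
Final answer: 1, 2, 3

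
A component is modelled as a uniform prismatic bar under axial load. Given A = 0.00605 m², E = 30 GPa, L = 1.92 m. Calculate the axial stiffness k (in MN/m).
Model: a uniform prismatic bar under axial load, so k = (A·E) / L.
Convert to SI units:
  E = 30 GPa = 3 × 10¹⁰ Pa
Substitute:
  k = (0.00605 × (3 × 10¹⁰)) / 1.92
  k = 9.453 × 10⁷ N/m
Convert: k = 9.453 × 10⁷ N/m = 94.53 MN/m
Final answer: k = 94.53 MN/m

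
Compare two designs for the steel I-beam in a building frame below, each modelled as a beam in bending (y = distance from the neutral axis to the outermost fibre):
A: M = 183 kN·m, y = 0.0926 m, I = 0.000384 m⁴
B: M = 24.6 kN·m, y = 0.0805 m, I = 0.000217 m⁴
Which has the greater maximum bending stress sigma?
Model: a beam in bending (y = distance from the neutral axis to the outermost fibre), so sigma = (M·y) / I (SI units).
  A: sigma = (183000 × 0.0926) / 0.000384 = 4.413 × 10⁷ Pa = 44.13 MPa
  B: sigma = (24600 × 0.0805) / 0.000217 = 9.126 × 10⁶ Pa = 9.126 MPa
44.13 MPa > 9.126 MPa, so A is larger.
Final answer: A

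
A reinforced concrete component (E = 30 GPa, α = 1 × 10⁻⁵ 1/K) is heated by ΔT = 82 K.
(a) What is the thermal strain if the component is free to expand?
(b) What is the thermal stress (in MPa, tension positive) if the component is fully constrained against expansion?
(a) Free thermal strain ε_th = α·ΔT = (1 × 10⁻⁵) × 82 = 0.00082
(b) Fully constrained, the expansion is suppressed, so σ = -E·α·ΔT. Convert E = 30 GPa = 3 × 10¹⁰ Pa.
  σ = -(3 × 10¹⁰) × (1 × 10⁻⁵) × 82 = -2.46 × 10⁷ Pa = -24.6 MPa (compressive)
Final answer: (a) ε_th = 0.00082, (b) σ = -24.6 MPa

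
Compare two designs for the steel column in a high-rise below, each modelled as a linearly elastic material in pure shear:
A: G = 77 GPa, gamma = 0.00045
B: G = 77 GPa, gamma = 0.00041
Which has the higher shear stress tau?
Model: a linearly elastic material in pure shear, so tau = G·gamma (SI units).
  A: tau = (7.7 × 10¹⁰) × 0.00045 = 3.465 × 10⁷ Pa = 34.65 MPa
  B: tau = (7.7 × 10¹⁰) × 0.00041 = 3.157 × 10⁷ Pa = 31.57 MPa
34.65 MPa > 31.57 MPa, so A is larger.
Final answer: A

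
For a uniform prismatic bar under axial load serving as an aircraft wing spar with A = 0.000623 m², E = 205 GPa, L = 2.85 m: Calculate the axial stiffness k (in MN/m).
Model: a uniform prismatic bar under axial load, so k = (A·E) / L.
Convert to SI units:
  E = 205 GPa = 2.05 × 10¹¹ Pa
Substitute:
  k = (0.000623 × (2.05 × 10¹¹)) / 2.85
  k = 4.481 × 10⁷ N/m
Convert: k = 4.481 × 10⁷ N/m = 44.81 MN/m
Final answer: k = 44.81 MN/m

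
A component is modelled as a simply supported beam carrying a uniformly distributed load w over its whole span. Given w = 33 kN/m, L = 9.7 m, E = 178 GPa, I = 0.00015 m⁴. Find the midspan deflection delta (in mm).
Model: a simply supported beam carrying a uniformly distributed load w over its whole span, so delta = (5·w·L^4) / (384·E·I).
Convert to SI units:
  w = 33 kN/m = 33000 N/m
  E = 178 GPa = 1.78 × 10¹¹ Pa
Substitute:
  delta = (5 × 33000 × 9.7^4) / (384 × (1.78 × 10¹¹) × 0.00015)
  delta = 0.1425 m
Convert: delta = 0.1425 m = 142.5 mm
Final answer: delta = 142.5 mm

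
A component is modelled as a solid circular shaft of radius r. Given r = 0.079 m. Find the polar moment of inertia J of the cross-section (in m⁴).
Model: a solid circular shaft of radius r, so J = (π·r^4) / 2.
Substitute:
  J = (π × 0.079^4) / 2
  J = 6.118 × 10⁻⁵ m⁴
Final answer: J = 6.118 × 10⁻⁵ m⁴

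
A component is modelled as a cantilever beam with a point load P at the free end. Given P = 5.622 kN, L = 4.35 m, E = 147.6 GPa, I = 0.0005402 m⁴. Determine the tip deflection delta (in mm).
Model: a cantilever beam with a point load P at the free end, so delta = (P·L^3) / (3·E·I).
Convert to SI units:
  P = 5.622 kN = 5622 N
  E = 147.6 GPa = 1.476 × 10¹¹ Pa
Substitute:
  delta = (5622 × 4.35^3) / (3 × (1.476 × 10¹¹) × 0.0005402)
  delta = 0.001935 m
Convert: delta = 0.001935 m = 1.935 mm
Final answer: delta = 1.935 mm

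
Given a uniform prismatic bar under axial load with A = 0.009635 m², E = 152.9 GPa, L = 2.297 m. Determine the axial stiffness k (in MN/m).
Model: a uniform prismatic bar under axial load, so k = (A·E) / L.
Convert to SI units:
  E = 152.9 GPa = 1.529 × 10¹¹ Pa
Substitute:
  k = (0.009635 × (1.529 × 10¹¹)) / 2.297
  k = 6.414 × 10⁸ N/m
Convert: k = 6.414 × 10⁸ N/m = 641.4 MN/m
Final answer: k = 641.4 MN/m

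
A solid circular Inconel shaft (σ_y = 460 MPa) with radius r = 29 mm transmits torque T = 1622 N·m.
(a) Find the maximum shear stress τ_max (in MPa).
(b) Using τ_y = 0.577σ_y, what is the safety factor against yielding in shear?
(a) For a solid circular shaft, τ_max = T·r/J with J = π·r^4/2, i.e. τ_max = 2·T / (π·r^3). Convert r = 29 mm = 0.029 m.
  τ_max = (2 × 1622) / (π × 0.029^3) = 4.234 × 10⁷ Pa = 42.34 MPa
(b) τ_y = 0.577 × 460 = 265.42 MPa
  SF = τ_y/τ_max = 265.42 / 42.34 = 6.269
Final answer: (a) τ_max = 42.34 MPa, (b) SF = 6.269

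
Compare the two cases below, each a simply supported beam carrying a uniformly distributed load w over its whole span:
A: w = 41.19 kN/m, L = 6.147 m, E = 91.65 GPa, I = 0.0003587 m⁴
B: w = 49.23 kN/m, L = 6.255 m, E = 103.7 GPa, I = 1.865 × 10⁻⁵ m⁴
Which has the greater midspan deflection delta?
Model: a simply supported beam carrying a uniformly distributed load w over its whole span, so delta = (5·w·L^4) / (384·E·I) (SI units).
  A: delta = (5 × 41190 × 6.147^4) / (384 × (9.165 × 10¹⁰) × 0.0003587) = 0.02329 m = 23.29 mm
  B: delta = (5 × 49230 × 6.255^4) / (384 × (1.037 × 10¹¹) × (1.865 × 10⁻⁵)) = 0.5074 m = 507.4 mm
507.4 mm > 23.29 mm, so B is larger.
Final answer: B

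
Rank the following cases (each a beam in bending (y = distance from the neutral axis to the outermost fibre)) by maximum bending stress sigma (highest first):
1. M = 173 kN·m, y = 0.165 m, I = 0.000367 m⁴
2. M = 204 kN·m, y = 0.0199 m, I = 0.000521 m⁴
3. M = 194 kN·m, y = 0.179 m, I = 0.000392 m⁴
Model: a beam in bending (y = distance from the neutral axis to the outermost fibre), so sigma = (M·y) / I (SI units).
  Case 1: sigma = (173000 × 0.165) / 0.000367 = 7.778 × 10⁷ Pa = 77.78 MPa
  Case 2: sigma = (204000 × 0.0199) / 0.000521 = 7.792 × 10⁶ Pa = 7.792 MPa
  Case 3: sigma = (194000 × 0.179) / 0.000392 = 8.859 × 10⁷ Pa = 88.59 MPa
Ordering: 88.59 MPa (case 3) > 77.78 MPa (case 1) > 7.792 MPa (case 2)
Final answer: 3, 1, 2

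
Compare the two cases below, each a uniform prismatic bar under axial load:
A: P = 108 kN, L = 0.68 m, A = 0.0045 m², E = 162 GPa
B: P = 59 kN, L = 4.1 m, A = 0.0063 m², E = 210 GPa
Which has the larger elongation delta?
Model: a uniform prismatic bar under axial load, so delta = (P·L) / (A·E) (SI units).
  A: delta = (108000 × 0.68) / (0.0045 × (1.62 × 10¹¹)) = 0.0001007 m = 0.1007 mm
  B: delta = (59000 × 4.1) / (0.0063 × (2.1 × 10¹¹)) = 0.0001828 m = 0.1828 mm
0.1828 mm > 0.1007 mm, so B is larger.
Final answer: B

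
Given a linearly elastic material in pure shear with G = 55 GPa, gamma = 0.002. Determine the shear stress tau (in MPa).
Model: a linearly elastic material in pure shear, so tau = G·gamma.
Convert to SI units:
  G = 55 GPa = 5.5 × 10¹⁰ Pa
Substitute:
  tau = (5.5 × 10¹⁰) × 0.002
  tau = 1.1 × 10⁸ Pa
Convert: tau = 1.1 × 10⁸ Pa = 110 MPa
Final answer: tau = 110 MPa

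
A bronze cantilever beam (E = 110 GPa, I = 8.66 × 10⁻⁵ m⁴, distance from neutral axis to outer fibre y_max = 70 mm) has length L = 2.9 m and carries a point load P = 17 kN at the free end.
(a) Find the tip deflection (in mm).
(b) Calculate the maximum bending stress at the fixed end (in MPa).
(a) Tip deflection of a cantilever with an end point load: δ = P·L^3 / (3·E·I). Convert P = 17 kN = 17000 N, E = 110 GPa = 1.1 × 10¹¹ Pa.
  δ = (17000 × 2.9^3) / (3 × (1.1 × 10¹¹) × (8.66 × 10⁻⁵)) = 0.01451 m = 14.51 mm
(b) Maximum bending moment at the fixed end: M = P·L = 17000 × 2.9 = 49300 N·m. Convert y_max = 70 mm = 0.07 m.
  σ = M·y_max / I = (49300 × 0.07) / (8.66 × 10⁻⁵) = 3.985 × 10⁷ Pa = 39.85 MPa
Final answer: (a) δ = 14.51 mm, (b) σ = 39.85 MPa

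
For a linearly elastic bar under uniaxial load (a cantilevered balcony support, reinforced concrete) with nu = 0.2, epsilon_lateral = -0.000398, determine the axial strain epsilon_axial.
Model: a linearly elastic bar under uniaxial load, so epsilon_lateral = -nu·epsilon_axial.
Solve for epsilon_axial: epsilon_axial = -epsilon_lateral / nu.
Substitute:
  epsilon_axial = -(-0.000398) / 0.2
  epsilon_axial = 0.00199
Final answer: epsilon_axial = 0.00199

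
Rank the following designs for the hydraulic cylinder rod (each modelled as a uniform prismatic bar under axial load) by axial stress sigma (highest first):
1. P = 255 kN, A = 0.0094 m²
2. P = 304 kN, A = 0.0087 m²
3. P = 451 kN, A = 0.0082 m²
Model: a uniform prismatic bar under axial load, so sigma = P / A (SI units).
  Case 1: sigma = 255000 / 0.0094 = 2.713 × 10⁷ Pa = 27.13 MPa
  Case 2: sigma = 304000 / 0.0087 = 3.494 × 10⁷ Pa = 34.94 MPa
  Case 3: sigma = 451000 / 0.0082 = 5.5 × 10⁷ Pa = 55 MPa
Ordering: 55 MPa (case 3) > 34.94 MPa (case 2) > 27.13 MPa (case 1)
Final answer: 3, 2, 1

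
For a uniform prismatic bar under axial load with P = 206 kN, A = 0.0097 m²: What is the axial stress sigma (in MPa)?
Model: a uniform prismatic bar under axial load, so sigma = P / A.
Convert to SI units:
  P = 206 kN = 206000 N
Substitute:
  sigma = 206000 / 0.0097
  sigma = 2.124 × 10⁷ Pa
Convert: sigma = 2.124 × 10⁷ Pa = 21.24 MPa
Final answer: sigma = 21.24 MPa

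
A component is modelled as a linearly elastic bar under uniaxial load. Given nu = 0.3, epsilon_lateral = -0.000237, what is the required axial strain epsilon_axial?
Model: a linearly elastic bar under uniaxial load, so epsilon_lateral = -nu·epsilon_axial.
Solve for epsilon_axial: epsilon_axial = -epsilon_lateral / nu.
Substitute:
  epsilon_axial = -(-0.000237) / 0.3
  epsilon_axial = 0.00079
Final answer: epsilon_axial = 0.00079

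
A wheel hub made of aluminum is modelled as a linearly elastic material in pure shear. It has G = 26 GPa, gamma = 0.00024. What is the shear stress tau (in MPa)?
Model: a linearly elastic material in pure shear, so tau = G·gamma.
Convert to SI units:
  G = 26 GPa = 2.6 × 10¹⁰ Pa
Substitute:
  tau = (2.6 × 10¹⁰) × 0.00024
  tau = 6.24 × 10⁶ Pa
Convert: tau = 6.24 × 10⁶ Pa = 6.24 MPa
Final answer: tau = 6.24 MPa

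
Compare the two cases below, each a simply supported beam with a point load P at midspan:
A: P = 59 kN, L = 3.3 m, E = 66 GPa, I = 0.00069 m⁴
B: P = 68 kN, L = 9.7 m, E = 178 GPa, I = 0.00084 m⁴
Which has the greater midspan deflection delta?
Model: a simply supported beam with a point load P at midspan, so delta = (P·L^3) / (48·E·I) (SI units).
  A: delta = (59000 × 3.3^3) / (48 × (6.6 × 10¹⁰) × 0.00069) = 0.00097 m = 0.97 mm
  B: delta = (68000 × 9.7^3) / (48 × (1.78 × 10¹¹) × 0.00084) = 0.008647 m = 8.647 mm
8.647 mm > 0.97 mm, so B is larger.
Final answer: B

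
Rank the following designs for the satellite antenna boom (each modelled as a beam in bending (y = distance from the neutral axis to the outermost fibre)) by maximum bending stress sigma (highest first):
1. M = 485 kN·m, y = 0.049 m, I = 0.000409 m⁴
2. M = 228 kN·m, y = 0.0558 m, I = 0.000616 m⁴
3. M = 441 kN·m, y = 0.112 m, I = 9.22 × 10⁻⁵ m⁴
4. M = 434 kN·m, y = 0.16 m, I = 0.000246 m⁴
Model: a beam in bending (y = distance from the neutral axis to the outermost fibre), so sigma = (M·y) / I (SI units).
  Case 1: sigma = (485000 × 0.049) / 0.000409 = 5.811 × 10⁷ Pa = 58.11 MPa
  Case 2: sigma = (228000 × 0.0558) / 0.000616 = 2.065 × 10⁷ Pa = 20.65 MPa
  Case 3: sigma = (441000 × 0.112) / (9.22 × 10⁻⁵) = 5.357 × 10⁸ Pa = 535.7 MPa
  Case 4: sigma = (434000 × 0.16) / 0.000246 = 2.823 × 10⁸ Pa = 282.3 MPa
Ordering: 535.7 MPa (case 3) > 282.3 MPa (case 4) > 58.11 MPa (case 1) > 20.65 MPa (case 2)
Final answer: 3, 4, 1, 2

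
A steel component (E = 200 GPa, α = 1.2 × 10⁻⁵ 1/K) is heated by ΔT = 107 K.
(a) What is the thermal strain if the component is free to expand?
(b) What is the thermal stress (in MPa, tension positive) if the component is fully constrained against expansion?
(a) Free thermal strain ε_th = α·ΔT = (1.2 × 10⁻⁵) × 107 = 0.001284
(b) Fully constrained, the expansion is suppressed, so σ = -E·α·ΔT. Convert E = 200 GPa = 2 × 10¹¹ Pa.
  σ = -(2 × 10¹¹) × (1.2 × 10⁻⁵) × 107 = -2.568 × 10⁸ Pa = -256.8 MPa (compressive)
Final answer: (a) ε_th = 0.001284, (b) σ = -256.8 MPa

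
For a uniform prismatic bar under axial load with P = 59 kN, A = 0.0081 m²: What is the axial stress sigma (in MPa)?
Model: a uniform prismatic bar under axial load, so sigma = P / A.
Convert to SI units:
  P = 59 kN = 59000 N
Substitute:
  sigma = 59000 / 0.0081
  sigma = 7.284 × 10⁶ Pa
Convert: sigma = 7.284 × 10⁶ Pa = 7.284 MPa
Final answer: sigma = 7.284 MPa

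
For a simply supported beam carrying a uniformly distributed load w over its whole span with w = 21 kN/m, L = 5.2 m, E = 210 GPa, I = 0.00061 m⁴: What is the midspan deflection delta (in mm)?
Model: a simply supported beam carrying a uniformly distributed load w over its whole span, so delta = (5·w·L^4) / (384·E·I).
Convert to SI units:
  w = 21 kN/m = 21000 N/m
  E = 210 GPa = 2.1 × 10¹¹ Pa
Substitute:
  delta = (5 × 21000 × 5.2^4) / (384 × (2.1 × 10¹¹) × 0.00061)
  delta = 0.001561 m
Convert: delta = 0.001561 m = 1.561 mm
Final answer: delta = 1.561 mm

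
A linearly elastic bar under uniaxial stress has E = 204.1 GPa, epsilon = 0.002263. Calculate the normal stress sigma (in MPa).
Model: a linearly elastic bar under uniaxial stress, so sigma = E·epsilon.
Convert to SI units:
  E = 204.1 GPa = 2.041 × 10¹¹ Pa
Substitute:
  sigma = (2.041 × 10¹¹) × 0.002263
  sigma = 4.619 × 10⁸ Pa
Convert: sigma = 4.619 × 10⁸ Pa = 461.9 MPa
Final answer: sigma = 461.9 MPa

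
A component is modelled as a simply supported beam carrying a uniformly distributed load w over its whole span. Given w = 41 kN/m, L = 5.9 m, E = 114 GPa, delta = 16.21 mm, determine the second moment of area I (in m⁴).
Model: a simply supported beam carrying a uniformly distributed load w over its whole span, so delta = (5·w·L^4) / (384·E·I).
Solve for I: I = (5·w·L^4) / (384·delta·E).
Convert to SI units:
  w = 41 kN/m = 41000 N/m
  E = 114 GPa = 1.14 × 10¹¹ Pa
  delta = 16.21 mm = 0.01621 m
Substitute:
  I = (5 × 41000 × 5.9^4) / (384 × 0.01621 × (1.14 × 10¹¹))
  I = 0.0003501 m⁴
Final answer: I = 0.0003501 m⁴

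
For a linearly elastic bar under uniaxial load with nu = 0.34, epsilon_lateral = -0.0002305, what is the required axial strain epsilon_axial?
Model: a linearly elastic bar under uniaxial load, so epsilon_lateral = -nu·epsilon_axial.
Solve for epsilon_axial: epsilon_axial = -epsilon_lateral / nu.
Substitute:
  epsilon_axial = -(-0.0002305) / 0.34
  epsilon_axial = 0.0006779
Final answer: epsilon_axial = 0.0006779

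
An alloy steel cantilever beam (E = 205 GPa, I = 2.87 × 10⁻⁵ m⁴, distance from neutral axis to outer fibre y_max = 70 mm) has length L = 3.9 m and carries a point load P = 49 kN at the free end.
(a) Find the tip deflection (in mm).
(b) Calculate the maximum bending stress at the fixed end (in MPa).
(a) Tip deflection of a cantilever with an end point load: δ = P·L^3 / (3·E·I). Convert P = 49 kN = 49000 N, E = 205 GPa = 2.05 × 10¹¹ Pa.
  δ = (49000 × 3.9^3) / (3 × (2.05 × 10¹¹) × (2.87 × 10⁻⁵)) = 0.1647 m = 164.7 mm
(b) Maximum bending moment at the fixed end: M = P·L = 49000 × 3.9 = 191100 N·m. Convert y_max = 70 mm = 0.07 m.
  σ = M·y_max / I = (191100 × 0.07) / (2.87 × 10⁻⁵) = 4.661 × 10⁸ Pa = 466.1 MPa
Final answer: (a) δ = 164.7 mm, (b) σ = 466.1 MPa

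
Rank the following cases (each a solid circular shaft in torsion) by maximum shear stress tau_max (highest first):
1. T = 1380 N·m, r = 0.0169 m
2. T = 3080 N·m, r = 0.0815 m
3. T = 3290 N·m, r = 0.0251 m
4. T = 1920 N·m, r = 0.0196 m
Model: a solid circular shaft in torsion, so tau_max = (2·T) / (π·r^3) (SI units).
  Case 1: tau_max = (2 × 1380) / (π × 0.0169^3) = 1.82 × 10⁸ Pa = 182 MPa
  Case 2: tau_max = (2 × 3080) / (π × 0.0815^3) = 3.622 × 10⁶ Pa = 3.622 MPa
  Case 3: tau_max = (2 × 3290) / (π × 0.0251^3) = 1.325 × 10⁸ Pa = 132.5 MPa
  Case 4: tau_max = (2 × 1920) / (π × 0.0196^3) = 1.623 × 10⁸ Pa = 162.3 MPa
Ordering: 182 MPa (case 1) > 162.3 MPa (case 4) > 132.5 MPa (case 3) > 3.622 MPa (case 2)
Final answer: 1, 4, 3, 2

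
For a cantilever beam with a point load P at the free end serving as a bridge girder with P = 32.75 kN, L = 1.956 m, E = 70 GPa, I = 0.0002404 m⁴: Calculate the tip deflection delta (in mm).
Model: a cantilever beam with a point load P at the free end, so delta = (P·L^3) / (3·E·I).
Convert to SI units:
  P = 32.75 kN = 32750 N
  E = 70 GPa = 7 × 10¹⁰ Pa
Substitute:
  delta = (32750 × 1.956^3) / (3 × (7 × 10¹⁰) × 0.0002404)
  delta = 0.004855 m
Convert: delta = 0.004855 m = 4.855 mm
Final answer: delta = 4.855 mm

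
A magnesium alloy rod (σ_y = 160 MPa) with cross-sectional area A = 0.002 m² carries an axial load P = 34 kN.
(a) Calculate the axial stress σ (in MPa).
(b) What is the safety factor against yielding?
(a) Axial stress σ = P/A. Convert P = 34 kN = 34000 N.
  σ = 34000 / 0.002 = 1.7 × 10⁷ Pa = 17 MPa
(b) Safety factor SF = σ_y/σ = 160 / 17 = 9.412
Final answer: (a) σ = 17 MPa, (b) SF = 9.412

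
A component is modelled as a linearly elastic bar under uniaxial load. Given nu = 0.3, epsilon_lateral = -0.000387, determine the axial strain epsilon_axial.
Model: a linearly elastic bar under uniaxial load, so epsilon_lateral = -nu·epsilon_axial.
Solve for epsilon_axial: epsilon_axial = -epsilon_lateral / nu.
Substitute:
  epsilon_axial = -(-0.000387) / 0.3
  epsilon_axial = 0.00129
Final answer: epsilon_axial = 0.00129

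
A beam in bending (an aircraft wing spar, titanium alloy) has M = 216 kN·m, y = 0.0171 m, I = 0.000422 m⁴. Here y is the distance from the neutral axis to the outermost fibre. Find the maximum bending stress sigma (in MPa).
Model: a beam in bending, so sigma = (M·y) / I.
Convert to SI units:
  M = 216 kN·m = 216000 N·m
Substitute:
  sigma = (216000 × 0.0171) / 0.000422
  sigma = 8.753 × 10⁶ Pa
Convert: sigma = 8.753 × 10⁶ Pa = 8.753 MPa
Final answer: sigma = 8.753 MPa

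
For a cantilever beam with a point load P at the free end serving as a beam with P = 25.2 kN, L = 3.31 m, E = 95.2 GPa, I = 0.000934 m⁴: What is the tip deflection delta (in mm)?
Model: a cantilever beam with a point load P at the free end, so delta = (P·L^3) / (3·E·I).
Convert to SI units:
  P = 25.2 kN = 25200 N
  E = 95.2 GPa = 9.52 × 10¹⁰ Pa
Substitute:
  delta = (25200 × 3.31^3) / (3 × (9.52 × 10¹⁰) × 0.000934)
  delta = 0.003426 m
Convert: delta = 0.003426 m = 3.426 mm
Final answer: delta = 3.426 mm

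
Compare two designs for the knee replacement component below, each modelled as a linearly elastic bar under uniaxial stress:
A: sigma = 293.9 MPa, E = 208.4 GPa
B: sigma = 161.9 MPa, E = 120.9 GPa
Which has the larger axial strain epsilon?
Model: a linearly elastic bar under uniaxial stress, so epsilon = sigma / E (SI units).
  A: epsilon = (2.939 × 10⁸) / (2.084 × 10¹¹) = 0.00141
  B: epsilon = (1.619 × 10⁸) / (1.209 × 10¹¹) = 0.001339
0.00141 > 0.001339, so A is larger.
Final answer: A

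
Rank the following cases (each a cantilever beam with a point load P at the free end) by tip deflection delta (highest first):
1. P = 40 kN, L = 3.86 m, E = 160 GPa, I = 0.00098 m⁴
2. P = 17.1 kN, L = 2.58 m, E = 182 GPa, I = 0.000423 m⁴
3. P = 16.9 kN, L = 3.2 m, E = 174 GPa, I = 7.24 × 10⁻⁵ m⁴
Model: a cantilever beam with a point load P at the free end, so delta = (P·L^3) / (3·E·I) (SI units).
  Case 1: delta = (40000 × 3.86^3) / (3 × (1.6 × 10¹¹) × 0.00098) = 0.004891 m = 4.891 mm
  Case 2: delta = (17100 × 2.58^3) / (3 × (1.82 × 10¹¹) × 0.000423) = 0.001272 m = 1.272 mm
  Case 3: delta = (16900 × 3.2^3) / (3 × (1.74 × 10¹¹) × (7.24 × 10⁻⁵)) = 0.01465 m = 14.65 mm
Ordering: 14.65 mm (case 3) > 4.891 mm (case 1) > 1.272 mm (case 2)
Final answer: 3, 1, 2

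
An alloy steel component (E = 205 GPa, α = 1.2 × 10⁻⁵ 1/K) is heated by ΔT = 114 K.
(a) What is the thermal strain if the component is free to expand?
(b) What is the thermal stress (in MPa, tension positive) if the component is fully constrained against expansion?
(a) Free thermal strain ε_th = α·ΔT = (1.2 × 10⁻⁵) × 114 = 0.001368
(b) Fully constrained, the expansion is suppressed, so σ = -E·α·ΔT. Convert E = 205 GPa = 2.05 × 10¹¹ Pa.
  σ = -(2.05 × 10¹¹) × (1.2 × 10⁻⁵) × 114 = -2.804 × 10⁸ Pa = -280.4 MPa (compressive)
Final answer: (a) ε_th = 0.001368, (b) σ = -280.4 MPa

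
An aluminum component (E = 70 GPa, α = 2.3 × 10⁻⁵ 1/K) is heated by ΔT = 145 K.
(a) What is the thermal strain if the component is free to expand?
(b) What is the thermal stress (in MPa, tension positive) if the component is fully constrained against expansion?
(a) Free thermal strain ε_th = α·ΔT = (2.3 × 10⁻⁵) × 145 = 0.003335
(b) Fully constrained, the expansion is suppressed, so σ = -E·α·ΔT. Convert E = 70 GPa = 7 × 10¹⁰ Pa.
  σ = -(7 × 10¹⁰) × (2.3 × 10⁻⁵) × 145 = -2.334 × 10⁸ Pa = -233.4 MPa (compressive)
Final answer: (a) ε_th = 0.003335, (b) σ = -233.4 MPa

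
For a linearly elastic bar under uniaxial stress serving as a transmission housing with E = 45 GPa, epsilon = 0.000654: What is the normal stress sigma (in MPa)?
Model: a linearly elastic bar under uniaxial stress, so sigma = E·epsilon.
Convert to SI units:
  E = 45 GPa = 4.5 × 10¹⁰ Pa
Substitute:
  sigma = (4.5 × 10¹⁰) × 0.000654
  sigma = 2.943 × 10⁷ Pa
Convert: sigma = 2.943 × 10⁷ Pa = 29.43 MPa
Final answer: sigma = 29.43 MPa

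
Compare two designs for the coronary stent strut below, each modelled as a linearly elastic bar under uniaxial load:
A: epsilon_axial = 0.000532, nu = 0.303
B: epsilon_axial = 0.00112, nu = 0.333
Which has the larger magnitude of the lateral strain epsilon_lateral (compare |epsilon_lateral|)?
Model: a linearly elastic bar under uniaxial load, so epsilon_lateral = -nu·epsilon_axial (SI units).
  A: epsilon_lateral = -(0.303 × 0.000532) = -0.0001612
  B: epsilon_lateral = -(0.333 × 0.00112) = -0.000373
|epsilon_lateral|: A = 0.0001612, B = 0.000373, so B is larger in magnitude.
Final answer: B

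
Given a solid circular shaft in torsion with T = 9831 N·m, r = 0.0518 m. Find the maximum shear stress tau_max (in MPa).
Model: a solid circular shaft in torsion, so tau_max = (2·T) / (π·r^3).
Substitute:
  tau_max = (2 × 9831) / (π × 0.0518^3)
  tau_max = 4.503 × 10⁷ Pa
Convert: tau_max = 4.503 × 10⁷ Pa = 45.03 MPa
Final answer: tau_max = 45.03 MPa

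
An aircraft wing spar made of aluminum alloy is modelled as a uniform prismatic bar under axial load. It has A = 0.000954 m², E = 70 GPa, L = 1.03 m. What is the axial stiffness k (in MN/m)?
Model: a uniform prismatic bar under axial load, so k = (A·E) / L.
Convert to SI units:
  E = 70 GPa = 7 × 10¹⁰ Pa
Substitute:
  k = (0.000954 × (7 × 10¹⁰)) / 1.03
  k = 6.483 × 10⁷ N/m
Convert: k = 6.483 × 10⁷ N/m = 64.83 MN/m
Final answer: k = 64.83 MN/m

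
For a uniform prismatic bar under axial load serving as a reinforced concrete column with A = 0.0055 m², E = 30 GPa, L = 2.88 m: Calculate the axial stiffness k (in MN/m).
Model: a uniform prismatic bar under axial load, so k = (A·E) / L.
Convert to SI units:
  E = 30 GPa = 3 × 10¹⁰ Pa
Substitute:
  k = (0.0055 × (3 × 10¹⁰)) / 2.88
  k = 5.729 × 10⁷ N/m
Convert: k = 5.729 × 10⁷ N/m = 57.29 MN/m
Final answer: k = 57.29 MN/m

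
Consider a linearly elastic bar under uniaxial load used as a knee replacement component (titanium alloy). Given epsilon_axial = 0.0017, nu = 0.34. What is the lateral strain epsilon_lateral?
Model: a linearly elastic bar under uniaxial load, so epsilon_lateral = -nu·epsilon_axial.
Substitute:
  epsilon_lateral = -(0.34 × 0.0017)
  epsilon_lateral = -0.000578
Final answer: epsilon_lateral = -0.000578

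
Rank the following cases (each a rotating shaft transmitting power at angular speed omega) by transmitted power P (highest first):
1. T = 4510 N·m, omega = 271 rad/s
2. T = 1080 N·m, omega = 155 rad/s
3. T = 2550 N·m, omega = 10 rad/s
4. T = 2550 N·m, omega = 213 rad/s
Model: a rotating shaft transmitting power at angular speed omega, so P = T·omega (SI units).
  Case 1: P = 4510 × 271 = 1.222 × 10⁶ W = 1222 kW
  Case 2: P = 1080 × 155 = 167400 W = 167.4 kW
  Case 3: P = 2550 × 10 = 25500 W = 25.5 kW
  Case 4: P = 2550 × 213 = 543200 W = 543.2 kW
Ordering: 1222 kW (case 1) > 543.2 kW (case 4) > 167.4 kW (case 2) > 25.5 kW (case 3)
Final answer: 1, 4, 2, 3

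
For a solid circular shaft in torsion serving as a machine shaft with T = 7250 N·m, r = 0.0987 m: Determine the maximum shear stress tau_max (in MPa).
Model: a solid circular shaft in torsion, so tau_max = (2·T) / (π·r^3).
Substitute:
  tau_max = (2 × 7250) / (π × 0.0987^3)
  tau_max = 4.8 × 10⁶ Pa
Convert: tau_max = 4.8 × 10⁶ Pa = 4.8 MPa
Final answer: tau_max = 4.8 MPa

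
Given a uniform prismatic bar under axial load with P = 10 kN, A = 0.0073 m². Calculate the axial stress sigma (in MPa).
Model: a uniform prismatic bar under axial load, so sigma = P / A.
Convert to SI units:
  P = 10 kN = 10000 N
Substitute:
  sigma = 10000 / 0.0073
  sigma = 1.37 × 10⁶ Pa
Convert: sigma = 1.37 × 10⁶ Pa = 1.37 MPa
Final answer: sigma = 1.37 MPa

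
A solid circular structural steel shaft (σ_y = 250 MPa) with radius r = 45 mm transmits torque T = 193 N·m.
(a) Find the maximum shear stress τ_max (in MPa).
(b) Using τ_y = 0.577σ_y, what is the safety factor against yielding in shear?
(a) For a solid circular shaft, τ_max = T·r/J with J = π·r^4/2, i.e. τ_max = 2·T / (π·r^3). Convert r = 45 mm = 0.045 m.
  τ_max = (2 × 193) / (π × 0.045^3) = 1.348 × 10⁶ Pa = 1.348 MPa
(b) τ_y = 0.577 × 250 = 144.25 MPa
  SF = τ_y/τ_max = 144.25 / 1.348 = 107
Final answer: (a) τ_max = 1.348 MPa, (b) SF = 107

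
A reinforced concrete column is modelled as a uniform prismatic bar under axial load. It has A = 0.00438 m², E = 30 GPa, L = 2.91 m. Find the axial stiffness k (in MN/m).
Model: a uniform prismatic bar under axial load, so k = (A·E) / L.
Convert to SI units:
  E = 30 GPa = 3 × 10¹⁰ Pa
Substitute:
  k = (0.00438 × (3 × 10¹⁰)) / 2.91
  k = 4.515 × 10⁷ N/m
Convert: k = 4.515 × 10⁷ N/m = 45.15 MN/m
Final answer: k = 45.15 MN/m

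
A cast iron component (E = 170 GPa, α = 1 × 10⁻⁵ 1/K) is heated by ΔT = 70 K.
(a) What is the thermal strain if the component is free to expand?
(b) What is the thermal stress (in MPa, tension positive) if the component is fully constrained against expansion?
(a) Free thermal strain ε_th = α·ΔT = (1 × 10⁻⁵) × 70 = 0.0007
(b) Fully constrained, the expansion is suppressed, so σ = -E·α·ΔT. Convert E = 170 GPa = 1.7 × 10¹¹ Pa.
  σ = -(1.7 × 10¹¹) × (1 × 10⁻⁵) × 70 = -1.19 × 10⁸ Pa = -119 MPa (compressive)
Final answer: (a) ε_th = 0.0007, (b) σ = -119 MPa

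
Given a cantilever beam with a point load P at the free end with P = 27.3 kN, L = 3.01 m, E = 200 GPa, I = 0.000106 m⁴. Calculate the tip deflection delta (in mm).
Model: a cantilever beam with a point load P at the free end, so delta = (P·L^3) / (3·E·I).
Convert to SI units:
  P = 27.3 kN = 27300 N
  E = 200 GPa = 2 × 10¹¹ Pa
Substitute:
  delta = (27300 × 3.01^3) / (3 × (2 × 10¹¹) × 0.000106)
  delta = 0.01171 m
Convert: delta = 0.01171 m = 11.71 mm
Final answer: delta = 11.71 mm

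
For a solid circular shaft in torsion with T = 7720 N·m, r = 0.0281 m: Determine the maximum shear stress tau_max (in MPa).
Model: a solid circular shaft in torsion, so tau_max = (2·T) / (π·r^3).
Substitute:
  tau_max = (2 × 7720) / (π × 0.0281^3)
  tau_max = 2.215 × 10⁸ Pa
Convert: tau_max = 2.215 × 10⁸ Pa = 221.5 MPa
Final answer: tau_max = 221.5 MPa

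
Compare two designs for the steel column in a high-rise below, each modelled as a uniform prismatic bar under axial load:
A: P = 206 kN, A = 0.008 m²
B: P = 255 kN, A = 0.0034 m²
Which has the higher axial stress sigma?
Model: a uniform prismatic bar under axial load, so sigma = P / A (SI units).
  A: sigma = 206000 / 0.008 = 2.575 × 10⁷ Pa = 25.75 MPa
  B: sigma = 255000 / 0.0034 = 7.5 × 10⁷ Pa = 75 MPa
75 MPa > 25.75 MPa, so B is larger.
Final answer: B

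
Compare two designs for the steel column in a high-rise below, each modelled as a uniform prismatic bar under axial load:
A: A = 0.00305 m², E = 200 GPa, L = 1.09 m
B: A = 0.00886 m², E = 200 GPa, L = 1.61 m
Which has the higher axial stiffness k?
Model: a uniform prismatic bar under axial load, so k = (A·E) / L (SI units).
  A: k = (0.00305 × (2 × 10¹¹)) / 1.09 = 5.596 × 10⁸ N/m = 559.6 MN/m
  B: k = (0.00886 × (2 × 10¹¹)) / 1.61 = 1.101 × 10⁹ N/m = 1101 MN/m
1101 MN/m > 559.6 MN/m, so B is larger.
Final answer: B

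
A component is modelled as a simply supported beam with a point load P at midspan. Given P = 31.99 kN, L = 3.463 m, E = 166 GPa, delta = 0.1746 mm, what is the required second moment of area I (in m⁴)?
Model: a simply supported beam with a point load P at midspan, so delta = (P·L^3) / (48·E·I).
Solve for I: I = (P·L^3) / (48·delta·E).
Convert to SI units:
  P = 31.99 kN = 31990 N
  E = 166 GPa = 1.66 × 10¹¹ Pa
  delta = 0.1746 mm = 0.0001746 m
Substitute:
  I = (31990 × 3.463^3) / (48 × 0.0001746 × (1.66 × 10¹¹))
  I = 0.0009549 m⁴
Final answer: I = 0.0009549 m⁴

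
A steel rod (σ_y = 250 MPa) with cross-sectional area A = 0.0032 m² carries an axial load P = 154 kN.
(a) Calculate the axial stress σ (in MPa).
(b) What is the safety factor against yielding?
(a) Axial stress σ = P/A. Convert P = 154 kN = 154000 N.
  σ = 154000 / 0.0032 = 4.812 × 10⁷ Pa = 48.12 MPa
(b) Safety factor SF = σ_y/σ = 250 / 48.12 = 5.195
Final answer: (a) σ = 48.12 MPa, (b) SF = 5.195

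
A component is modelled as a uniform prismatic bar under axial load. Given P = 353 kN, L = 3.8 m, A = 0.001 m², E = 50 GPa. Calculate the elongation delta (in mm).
Model: a uniform prismatic bar under axial load, so delta = (P·L) / (A·E).
Convert to SI units:
  P = 353 kN = 353000 N
  E = 50 GPa = 5 × 10¹⁰ Pa
Substitute:
  delta = (353000 × 3.8) / (0.001 × (5 × 10¹⁰))
  delta = 0.02683 m
Convert: delta = 0.02683 m = 26.83 mm
Final answer: delta = 26.83 mm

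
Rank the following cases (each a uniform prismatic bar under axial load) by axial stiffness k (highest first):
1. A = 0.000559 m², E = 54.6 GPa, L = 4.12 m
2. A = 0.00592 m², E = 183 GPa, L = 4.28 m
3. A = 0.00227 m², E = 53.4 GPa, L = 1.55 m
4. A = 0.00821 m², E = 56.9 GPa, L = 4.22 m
Model: a uniform prismatic bar under axial load, so k = (A·E) / L (SI units).
  Case 1: k = (0.000559 × (5.46 × 10¹⁰)) / 4.12 = 7.408 × 10⁶ N/m = 7.408 MN/m
  Case 2: k = (0.00592 × (1.83 × 10¹¹)) / 4.28 = 2.531 × 10⁸ N/m = 253.1 MN/m
  Case 3: k = (0.00227 × (5.34 × 10¹⁰)) / 1.55 = 7.821 × 10⁷ N/m = 78.21 MN/m
  Case 4: k = (0.00821 × (5.69 × 10¹⁰)) / 4.22 = 1.107 × 10⁸ N/m = 110.7 MN/m
Ordering: 253.1 MN/m (case 2) > 110.7 MN/m (case 4) > 78.21 MN/m (case 3) > 7.408 MN/m (case 1)
Final answer: 2, 4, 3, 1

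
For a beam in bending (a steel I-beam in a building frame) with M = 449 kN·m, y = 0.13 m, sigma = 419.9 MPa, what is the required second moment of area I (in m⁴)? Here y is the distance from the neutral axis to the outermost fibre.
Model: a beam in bending, so sigma = (M·y) / I.
Solve for I: I = (M·y) / sigma.
Convert to SI units:
  M = 449 kN·m = 449000 N·m
  sigma = 419.9 MPa = 4.199 × 10⁸ Pa
Substitute:
  I = (449000 × 0.13) / (4.199 × 10⁸)
  I = 0.000139 m⁴
Final answer: I = 0.000139 m⁴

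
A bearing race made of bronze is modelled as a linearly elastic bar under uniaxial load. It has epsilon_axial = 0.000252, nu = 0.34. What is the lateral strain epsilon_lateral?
Model: a linearly elastic bar under uniaxial load, so epsilon_lateral = -nu·epsilon_axial.
Substitute:
  epsilon_lateral = -(0.34 × 0.000252)
  epsilon_lateral = -8.568 × 10⁻⁵
Final answer: epsilon_lateral = -8.568 × 10⁻⁵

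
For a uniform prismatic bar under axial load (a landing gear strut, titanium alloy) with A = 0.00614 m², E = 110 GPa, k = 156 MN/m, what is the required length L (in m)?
Model: a uniform prismatic bar under axial load, so k = (A·E) / L.
Solve for L: L = (A·E) / k.
Convert to SI units:
  E = 110 GPa = 1.1 × 10¹¹ Pa
  k = 156 MN/m = 1.56 × 10⁸ N/m
Substitute:
  L = (0.00614 × (1.1 × 10¹¹)) / (1.56 × 10⁸)
  L = 4.329 m
Final answer: L = 4.329 m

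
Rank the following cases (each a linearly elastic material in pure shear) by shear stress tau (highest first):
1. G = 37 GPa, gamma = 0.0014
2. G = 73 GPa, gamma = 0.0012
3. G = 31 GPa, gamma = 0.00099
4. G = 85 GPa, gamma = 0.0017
Model: a linearly elastic material in pure shear, so tau = G·gamma (SI units).
  Case 1: tau = (3.7 × 10¹⁰) × 0.0014 = 5.18 × 10⁷ Pa = 51.8 MPa
  Case 2: tau = (7.3 × 10¹⁰) × 0.0012 = 8.76 × 10⁷ Pa = 87.6 MPa
  Case 3: tau = (3.1 × 10¹⁰) × 0.00099 = 3.069 × 10⁷ Pa = 30.69 MPa
  Case 4: tau = (8.5 × 10¹⁰) × 0.0017 = 1.445 × 10⁸ Pa = 144.5 MPa
Ordering: 144.5 MPa (case 4) > 87.6 MPa (case 2) > 51.8 MPa (case 1) > 30.69 MPa (case 3)
Final answer: 4, 2, 1, 3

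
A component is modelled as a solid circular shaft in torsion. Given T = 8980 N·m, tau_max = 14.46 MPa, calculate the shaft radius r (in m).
Model: a solid circular shaft in torsion, so tau_max = (2·T) / (π·r^3).
Solve for r: r = ((2·T) / (π·tau_max))^(1/3).
Convert to SI units:
  tau_max = 14.46 MPa = 1.446 × 10⁷ Pa
Substitute:
  r = ((2 × 8980) / (π × (1.446 × 10⁷)))^(1/3)
  r = 0.07339 m
Final answer: r = 0.07339 m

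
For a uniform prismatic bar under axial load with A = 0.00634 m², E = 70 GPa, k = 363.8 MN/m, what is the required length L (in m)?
Model: a uniform prismatic bar under axial load, so k = (A·E) / L.
Solve for L: L = (A·E) / k.
Convert to SI units:
  E = 70 GPa = 7 × 10¹⁰ Pa
  k = 363.8 MN/m = 3.638 × 10⁸ N/m
Substitute:
  L = (0.00634 × (7 × 10¹⁰)) / (3.638 × 10⁸)
  L = 1.22 m
Final answer: L = 1.22 m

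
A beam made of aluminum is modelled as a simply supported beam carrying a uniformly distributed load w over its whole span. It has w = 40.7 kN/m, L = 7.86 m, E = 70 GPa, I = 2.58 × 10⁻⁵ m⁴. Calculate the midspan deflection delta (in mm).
Model: a simply supported beam carrying a uniformly distributed load w over its whole span, so delta = (5·w·L^4) / (384·E·I).
Convert to SI units:
  w = 40.7 kN/m = 40700 N/m
  E = 70 GPa = 7 × 10¹⁰ Pa
Substitute:
  delta = (5 × 40700 × 7.86^4) / (384 × (7 × 10¹⁰) × (2.58 × 10⁻⁵))
  delta = 1.12 m
Convert: delta = 1.12 m = 1120 mm
Final answer: delta = 1120 mm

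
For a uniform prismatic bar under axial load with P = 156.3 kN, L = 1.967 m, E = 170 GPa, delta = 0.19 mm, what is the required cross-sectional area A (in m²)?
Model: a uniform prismatic bar under axial load, so delta = (P·L) / (A·E).
Solve for A: A = (P·L) / (delta·E).
Convert to SI units:
  P = 156.3 kN = 156300 N
  E = 170 GPa = 1.7 × 10¹¹ Pa
  delta = 0.19 mm = 0.00019 m
Substitute:
  A = (156300 × 1.967) / (0.00019 × (1.7 × 10¹¹))
  A = 0.009518 m²
Final answer: A = 0.009518 m²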